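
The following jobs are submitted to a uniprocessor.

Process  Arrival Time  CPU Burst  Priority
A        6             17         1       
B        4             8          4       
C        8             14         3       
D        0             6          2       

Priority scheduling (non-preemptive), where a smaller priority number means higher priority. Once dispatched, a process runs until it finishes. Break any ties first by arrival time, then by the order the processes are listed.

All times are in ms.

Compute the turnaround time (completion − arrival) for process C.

Gantt: | D 0-6 | A 6-23 | C 23-37 | B 37-45 |
Completion: A=23  B=45  C=37  D=6
Turnaround(C) = completion − arrival = 37 − 8 = 29

29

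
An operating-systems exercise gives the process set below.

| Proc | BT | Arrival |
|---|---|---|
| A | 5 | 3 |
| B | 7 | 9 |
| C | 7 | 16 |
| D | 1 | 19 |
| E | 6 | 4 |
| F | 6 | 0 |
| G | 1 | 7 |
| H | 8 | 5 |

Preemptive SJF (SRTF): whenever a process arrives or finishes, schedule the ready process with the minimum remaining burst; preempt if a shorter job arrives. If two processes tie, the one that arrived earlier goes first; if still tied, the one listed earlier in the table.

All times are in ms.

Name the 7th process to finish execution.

Timeline: | F 0-6 | A 6-7 | G 7-8 | A 8-12 | E 12-18 | B 18-19 | D 19-20 | B 20-26 | C 26-33 | H 33-41 |
Completion: A=12  B=26  C=33  D=20  E=18  F=6  G=8  H=41
Finish order: F → G → A → E → D → B → C → H

C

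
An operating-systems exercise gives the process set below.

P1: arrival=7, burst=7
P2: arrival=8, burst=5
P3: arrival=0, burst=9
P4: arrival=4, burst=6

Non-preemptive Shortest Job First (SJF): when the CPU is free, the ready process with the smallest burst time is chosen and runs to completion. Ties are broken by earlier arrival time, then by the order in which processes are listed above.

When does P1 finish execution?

27

Gantt: | P3 0-9 | P2 9-14 | P4 14-20 | P1 20-27 |
Completion: P1=27  P2=14  P3=9  P4=20
Turnaround (C−A): P1=20  P2=6  P3=9  P4=16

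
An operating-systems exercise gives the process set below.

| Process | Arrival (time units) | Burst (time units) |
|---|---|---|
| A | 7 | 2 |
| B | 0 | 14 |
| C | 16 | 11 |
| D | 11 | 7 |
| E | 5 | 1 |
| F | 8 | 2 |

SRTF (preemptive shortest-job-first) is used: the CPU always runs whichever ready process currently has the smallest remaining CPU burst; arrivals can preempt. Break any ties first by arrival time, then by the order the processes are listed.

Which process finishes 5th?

Timeline: | B 0-5 | E 5-6 | B 6-7 | A 7-9 | F 9-11 | D 11-18 | B 18-26 | C 26-37 |
Completion: A=9  B=26  C=37  D=18  E=6  F=11
Turnaround (C−A): A=2  B=26  C=21  D=7  E=1  F=3
Finish order: E → A → F → D → B → C

B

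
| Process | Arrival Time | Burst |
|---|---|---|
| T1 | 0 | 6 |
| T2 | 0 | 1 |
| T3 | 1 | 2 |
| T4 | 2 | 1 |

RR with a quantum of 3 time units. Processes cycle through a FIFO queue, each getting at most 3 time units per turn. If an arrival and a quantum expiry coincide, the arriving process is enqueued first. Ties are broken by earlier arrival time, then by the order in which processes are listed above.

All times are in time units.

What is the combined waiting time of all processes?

Timeline: | T1 0-3 | T2 3-4 | T3 4-6 | T4 6-7 | T1 7-10 |
Completion: T1=10  T2=4  T3=6  T4=7
Waiting = turnaround − burst: T1=4, T2=3, T3=3, T4=4
Total waiting = 4 + 3 + 3 + 4 = 14

14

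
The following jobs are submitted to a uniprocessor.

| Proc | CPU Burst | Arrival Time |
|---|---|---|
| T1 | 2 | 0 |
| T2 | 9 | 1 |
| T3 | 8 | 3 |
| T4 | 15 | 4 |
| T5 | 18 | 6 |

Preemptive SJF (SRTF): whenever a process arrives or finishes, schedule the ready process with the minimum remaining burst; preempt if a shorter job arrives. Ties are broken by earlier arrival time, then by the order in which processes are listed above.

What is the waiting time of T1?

Schedule: | T1 0-2 | T2 2-11 | T3 11-19 | T4 19-34 | T5 34-52 |
Completion: T1=2  T2=11  T3=19  T4=34  T5=52
Waiting(T1) = turnaround − burst = 2 − 2 = 0

0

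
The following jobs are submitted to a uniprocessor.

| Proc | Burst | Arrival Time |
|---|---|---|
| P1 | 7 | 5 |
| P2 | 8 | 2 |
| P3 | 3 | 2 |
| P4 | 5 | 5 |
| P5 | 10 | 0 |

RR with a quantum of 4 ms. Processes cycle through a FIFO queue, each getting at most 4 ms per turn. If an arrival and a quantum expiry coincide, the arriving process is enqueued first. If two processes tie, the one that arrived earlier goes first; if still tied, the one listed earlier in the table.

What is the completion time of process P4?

33

Gantt: | P5 0-4 | P2 4-8 | P3 8-11 | P5 11-15 | P1 15-19 | P4 19-23 | P2 23-27 | P5 27-29 | P1 29-32 | P4 32-33 |
Completion: P1=32  P2=27  P3=11  P4=33  P5=29
Turnaround (C−A): P1=27  P2=25  P3=9  P4=28  P5=29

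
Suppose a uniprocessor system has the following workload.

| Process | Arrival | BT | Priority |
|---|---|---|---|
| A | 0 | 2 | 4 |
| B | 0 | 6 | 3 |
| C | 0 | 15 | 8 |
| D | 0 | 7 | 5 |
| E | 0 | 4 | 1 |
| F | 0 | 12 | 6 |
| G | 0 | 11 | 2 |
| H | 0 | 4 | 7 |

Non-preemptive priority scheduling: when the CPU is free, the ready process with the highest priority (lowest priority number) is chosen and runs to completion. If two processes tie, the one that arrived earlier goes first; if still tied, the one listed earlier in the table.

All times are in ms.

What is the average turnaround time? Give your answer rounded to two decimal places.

30.25

Timeline: | E 0-4 | G 4-15 | B 15-21 | A 21-23 | D 23-30 | F 30-42 | H 42-46 | C 46-61 |
Completion: A=23  B=21  C=61  D=30  E=4  F=42  G=15  H=46
Turnaround (C−A): A=23  B=21  C=61  D=30  E=4  F=42  G=15  H=46
Turnaround times: A=23, B=21, C=61, D=30, E=4, F=42, G=15, H=46
Average turnaround = (23+21+61+30+4+42+15+46) / 8 = 242/8 = 30.25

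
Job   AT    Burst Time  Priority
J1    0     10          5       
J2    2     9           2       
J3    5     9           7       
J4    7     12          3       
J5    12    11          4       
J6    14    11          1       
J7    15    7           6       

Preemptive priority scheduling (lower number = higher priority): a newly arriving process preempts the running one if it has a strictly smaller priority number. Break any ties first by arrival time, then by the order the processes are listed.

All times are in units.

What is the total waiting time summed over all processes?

Schedule: | J1 0-2 | J2 2-11 | J4 11-14 | J6 14-25 | J4 25-34 | J5 34-45 | J1 45-53 | J7 53-60 | J3 60-69 |
Completion: J1=53  J2=11  J3=69  J4=34  J5=45  J6=25  J7=60
Turnaround (C−A): J1=53  J2=9  J3=64  J4=27  J5=33  J6=11  J7=45
Waiting = turnaround − burst: J1=43, J2=0, J3=55, J4=15, J5=22, J6=0, J7=38
Total waiting = 43 + 0 + 55 + 15 + 22 + 0 + 38 = 173

173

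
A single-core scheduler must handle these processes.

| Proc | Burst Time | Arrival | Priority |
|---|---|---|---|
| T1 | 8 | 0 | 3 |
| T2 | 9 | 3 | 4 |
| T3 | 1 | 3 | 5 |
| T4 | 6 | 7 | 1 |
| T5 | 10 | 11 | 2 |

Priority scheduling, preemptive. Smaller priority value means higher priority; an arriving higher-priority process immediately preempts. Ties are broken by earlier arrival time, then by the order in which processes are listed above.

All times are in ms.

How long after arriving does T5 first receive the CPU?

Timeline: | T1 0-7 | T4 7-13 | T5 13-23 | T1 23-24 | T2 24-33 | T3 33-34 |
Completion: T1=24  T2=33  T3=34  T4=13  T5=23
Turnaround (C−A): T1=24  T2=30  T3=31  T4=6  T5=12
Response(T5) = first start − arrival = 13 − 11 = 2

2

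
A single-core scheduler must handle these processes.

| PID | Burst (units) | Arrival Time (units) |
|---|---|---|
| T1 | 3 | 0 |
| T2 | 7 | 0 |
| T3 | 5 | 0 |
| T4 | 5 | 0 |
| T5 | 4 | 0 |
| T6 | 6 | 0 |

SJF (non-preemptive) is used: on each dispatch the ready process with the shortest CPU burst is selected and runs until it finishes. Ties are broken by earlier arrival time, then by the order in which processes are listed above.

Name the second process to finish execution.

T5

Schedule: | T1 0-3 | T5 3-7 | T3 7-12 | T4 12-17 | T6 17-23 | T2 23-30 |
Completion: T1=3  T2=30  T3=12  T4=17  T5=7  T6=23
Finish order: T1 → T5 → T3 → T4 → T6 → T2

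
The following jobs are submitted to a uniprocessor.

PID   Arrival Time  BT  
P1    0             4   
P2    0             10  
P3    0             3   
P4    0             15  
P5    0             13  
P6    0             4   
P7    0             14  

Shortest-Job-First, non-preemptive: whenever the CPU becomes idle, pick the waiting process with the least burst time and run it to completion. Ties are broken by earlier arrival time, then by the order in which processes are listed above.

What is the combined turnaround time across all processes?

187

Schedule: | P3 0-3 | P1 3-7 | P6 7-11 | P2 11-21 | P5 21-34 | P7 34-48 | P4 48-63 |
Completion: P1=7  P2=21  P3=3  P4=63  P5=34  P6=11  P7=48
Turnaround (C−A): P1=7  P2=21  P3=3  P4=63  P5=34  P6=11  P7=48
Turnaround = completion − arrival: P1=7, P2=21, P3=3, P4=63, P5=34, P6=11, P7=48
Total turnaround = 7 + 21 + 3 + 63 + 34 + 11 + 48 = 187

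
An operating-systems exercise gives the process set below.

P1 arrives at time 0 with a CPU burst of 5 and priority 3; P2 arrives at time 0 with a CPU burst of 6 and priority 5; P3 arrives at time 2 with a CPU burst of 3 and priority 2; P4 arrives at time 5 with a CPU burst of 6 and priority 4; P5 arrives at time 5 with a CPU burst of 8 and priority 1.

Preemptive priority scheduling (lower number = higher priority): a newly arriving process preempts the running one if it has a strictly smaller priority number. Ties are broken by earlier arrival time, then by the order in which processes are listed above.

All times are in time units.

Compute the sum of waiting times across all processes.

Gantt: | P1 0-2 | P3 2-5 | P5 5-13 | P1 13-16 | P4 16-22 | P2 22-28 |
Completion: P1=16  P2=28  P3=5  P4=22  P5=13
Turnaround (C−A): P1=16  P2=28  P3=3  P4=17  P5=8
Waiting = turnaround − burst: P1=11, P2=22, P3=0, P4=11, P5=0
Total waiting = 11 + 22 + 0 + 11 + 0 = 44

44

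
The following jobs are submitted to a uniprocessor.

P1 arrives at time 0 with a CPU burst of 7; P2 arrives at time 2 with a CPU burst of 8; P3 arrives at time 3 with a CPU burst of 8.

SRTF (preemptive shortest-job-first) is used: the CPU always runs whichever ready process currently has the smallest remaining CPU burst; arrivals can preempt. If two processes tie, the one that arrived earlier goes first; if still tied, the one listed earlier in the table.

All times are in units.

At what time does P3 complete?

Timeline: | P1 0-7 | P2 7-15 | P3 15-23 |
Completion: P1=7  P2=15  P3=23
Turnaround (C−A): P1=7  P2=13  P3=20

23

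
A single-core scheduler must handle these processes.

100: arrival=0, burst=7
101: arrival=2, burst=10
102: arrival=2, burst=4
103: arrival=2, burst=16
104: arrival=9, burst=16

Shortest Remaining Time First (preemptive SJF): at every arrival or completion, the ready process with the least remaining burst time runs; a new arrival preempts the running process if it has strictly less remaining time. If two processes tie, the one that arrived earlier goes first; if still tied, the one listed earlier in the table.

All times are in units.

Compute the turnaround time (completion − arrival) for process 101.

19

Schedule: | 100 0-2 | 102 2-6 | 100 6-11 | 101 11-21 | 103 21-37 | 104 37-53 |
Completion: 100=11  101=21  102=6  103=37  104=53
Turnaround (C−A): 100=11  101=19  102=4  103=35  104=44
Turnaround(101) = completion − arrival = 21 − 2 = 19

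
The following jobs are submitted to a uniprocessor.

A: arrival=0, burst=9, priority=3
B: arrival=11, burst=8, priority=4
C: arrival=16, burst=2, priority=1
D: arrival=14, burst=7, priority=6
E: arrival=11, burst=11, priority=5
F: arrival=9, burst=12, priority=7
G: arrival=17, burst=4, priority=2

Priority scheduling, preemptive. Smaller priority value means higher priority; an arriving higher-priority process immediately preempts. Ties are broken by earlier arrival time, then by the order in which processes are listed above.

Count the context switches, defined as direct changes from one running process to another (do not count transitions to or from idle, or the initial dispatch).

8

Schedule: | A 0-9 | F 9-11 | B 11-16 | C 16-18 | G 18-22 | B 22-25 | E 25-36 | D 36-43 | F 43-53 |
Completion: A=9  B=25  C=18  D=43  E=36  F=53  G=22
Turnaround (C−A): A=9  B=14  C=2  D=29  E=25  F=44  G=5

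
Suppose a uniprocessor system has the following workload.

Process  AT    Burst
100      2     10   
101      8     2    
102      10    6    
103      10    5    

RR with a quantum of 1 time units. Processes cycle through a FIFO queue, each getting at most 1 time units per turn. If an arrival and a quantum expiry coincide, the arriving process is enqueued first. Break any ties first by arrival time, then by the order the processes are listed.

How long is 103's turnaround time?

Timeline: | idle 0-2 | 100 2-8 | 101 8-9 | 100 9-10 | 101 10-11 | 102 11-12 | 103 12-13 | 100 13-14 | 102 14-15 | 103 15-16 | 100 16-17 | 102 17-18 | 103 18-19 | 100 19-20 | 102 20-21 | 103 21-22 | 102 22-23 | 103 23-24 | 102 24-25 |
Completion: 100=20  101=11  102=25  103=24
Turnaround (C−A): 100=18  101=3  102=15  103=14
Turnaround(103) = completion − arrival = 24 − 10 = 14

14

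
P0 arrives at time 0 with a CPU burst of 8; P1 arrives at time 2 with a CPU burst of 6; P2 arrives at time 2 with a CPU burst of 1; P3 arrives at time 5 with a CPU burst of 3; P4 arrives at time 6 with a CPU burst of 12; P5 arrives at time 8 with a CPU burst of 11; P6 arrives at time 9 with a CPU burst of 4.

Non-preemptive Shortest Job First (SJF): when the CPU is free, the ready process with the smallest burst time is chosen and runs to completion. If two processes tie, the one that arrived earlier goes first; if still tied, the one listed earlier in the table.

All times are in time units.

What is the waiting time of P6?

Timeline: | P0 0-8 | P2 8-9 | P3 9-12 | P6 12-16 | P1 16-22 | P5 22-33 | P4 33-45 |
Completion: P0=8  P1=22  P2=9  P3=12  P4=45  P5=33  P6=16
Turnaround (C−A): P0=8  P1=20  P2=7  P3=7  P4=39  P5=25  P6=7
Waiting(P6) = turnaround − burst = 7 − 4 = 3

3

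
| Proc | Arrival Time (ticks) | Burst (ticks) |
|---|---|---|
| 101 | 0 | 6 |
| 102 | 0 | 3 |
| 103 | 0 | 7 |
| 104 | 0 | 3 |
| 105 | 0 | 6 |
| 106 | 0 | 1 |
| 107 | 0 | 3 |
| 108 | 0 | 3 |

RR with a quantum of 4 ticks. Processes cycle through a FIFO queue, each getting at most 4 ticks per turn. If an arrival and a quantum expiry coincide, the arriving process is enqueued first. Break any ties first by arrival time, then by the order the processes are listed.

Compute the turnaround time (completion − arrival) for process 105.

32

Schedule: | 101 0-4 | 102 4-7 | 103 7-11 | 104 11-14 | 105 14-18 | 106 18-19 | 107 19-22 | 108 22-25 | 101 25-27 | 103 27-30 | 105 30-32 |
Completion: 101=27  102=7  103=30  104=14  105=32  106=19  107=22  108=25
Turnaround (C−A): 101=27  102=7  103=30  104=14  105=32  106=19  107=22  108=25
Turnaround(105) = completion − arrival = 32 − 0 = 32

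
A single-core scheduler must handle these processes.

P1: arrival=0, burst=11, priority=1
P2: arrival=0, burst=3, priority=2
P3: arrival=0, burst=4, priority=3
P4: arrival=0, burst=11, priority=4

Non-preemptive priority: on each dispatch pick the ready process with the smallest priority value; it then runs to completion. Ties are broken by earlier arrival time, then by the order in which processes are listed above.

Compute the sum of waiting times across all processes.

43

Schedule: | P1 0-11 | P2 11-14 | P3 14-18 | P4 18-29 |
Completion: P1=11  P2=14  P3=18  P4=29
Turnaround (C−A): P1=11  P2=14  P3=18  P4=29
Waiting = turnaround − burst: P1=0, P2=11, P3=14, P4=18
Total waiting = 0 + 11 + 14 + 18 = 43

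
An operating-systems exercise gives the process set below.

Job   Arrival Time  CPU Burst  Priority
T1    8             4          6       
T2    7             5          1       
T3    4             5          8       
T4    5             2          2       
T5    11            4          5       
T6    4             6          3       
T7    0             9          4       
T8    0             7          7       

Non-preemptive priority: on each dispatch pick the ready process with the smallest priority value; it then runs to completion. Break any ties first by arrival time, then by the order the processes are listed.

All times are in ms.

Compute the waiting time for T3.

33

Timeline: | T7 0-9 | T2 9-14 | T4 14-16 | T6 16-22 | T5 22-26 | T1 26-30 | T8 30-37 | T3 37-42 |
Completion: T1=30  T2=14  T3=42  T4=16  T5=26  T6=22  T7=9  T8=37
Waiting(T3) = turnaround − burst = 38 − 5 = 33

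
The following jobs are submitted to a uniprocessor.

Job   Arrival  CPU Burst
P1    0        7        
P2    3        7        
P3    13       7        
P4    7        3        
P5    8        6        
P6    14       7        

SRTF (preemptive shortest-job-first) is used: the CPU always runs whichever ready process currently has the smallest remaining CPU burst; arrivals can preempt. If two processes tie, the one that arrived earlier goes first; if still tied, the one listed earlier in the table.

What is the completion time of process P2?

Gantt: | P1 0-7 | P4 7-10 | P5 10-16 | P2 16-23 | P3 23-30 | P6 30-37 |
Completion: P1=7  P2=23  P3=30  P4=10  P5=16  P6=37

23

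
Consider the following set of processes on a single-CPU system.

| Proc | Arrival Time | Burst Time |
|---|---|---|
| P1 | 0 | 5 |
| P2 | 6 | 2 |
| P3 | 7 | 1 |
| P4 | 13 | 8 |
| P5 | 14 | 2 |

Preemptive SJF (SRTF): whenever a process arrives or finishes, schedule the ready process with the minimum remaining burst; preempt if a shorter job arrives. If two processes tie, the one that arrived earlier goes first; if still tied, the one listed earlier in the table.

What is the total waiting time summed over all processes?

Schedule: | P1 0-5 | idle 5-6 | P2 6-8 | P3 8-9 | idle 9-13 | P4 13-14 | P5 14-16 | P4 16-23 |
Completion: P1=5  P2=8  P3=9  P4=23  P5=16
Waiting = turnaround − burst: P1=0, P2=0, P3=1, P4=2, P5=0
Total waiting = 0 + 0 + 1 + 2 + 0 = 3

3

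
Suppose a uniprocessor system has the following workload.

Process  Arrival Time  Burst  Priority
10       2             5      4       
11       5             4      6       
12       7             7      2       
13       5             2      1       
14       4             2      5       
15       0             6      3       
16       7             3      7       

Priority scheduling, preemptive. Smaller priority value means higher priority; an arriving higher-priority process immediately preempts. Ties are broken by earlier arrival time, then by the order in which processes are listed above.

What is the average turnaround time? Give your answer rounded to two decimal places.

14.71

Gantt: | 15 0-5 | 13 5-7 | 12 7-14 | 15 14-15 | 10 15-20 | 14 20-22 | 11 22-26 | 16 26-29 |
Completion: 10=20  11=26  12=14  13=7  14=22  15=15  16=29
Turnaround times: 10=18, 11=21, 12=7, 13=2, 14=18, 15=15, 16=22
Average turnaround = (18+21+7+2+18+15+22) / 7 = 103/7 = 14.71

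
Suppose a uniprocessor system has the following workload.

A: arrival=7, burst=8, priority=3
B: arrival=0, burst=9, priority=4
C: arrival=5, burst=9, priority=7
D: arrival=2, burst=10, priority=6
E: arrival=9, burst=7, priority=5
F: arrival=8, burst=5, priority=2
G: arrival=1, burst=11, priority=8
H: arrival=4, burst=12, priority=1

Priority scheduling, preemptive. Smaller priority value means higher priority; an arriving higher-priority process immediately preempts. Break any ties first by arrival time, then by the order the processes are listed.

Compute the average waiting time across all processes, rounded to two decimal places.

27.00

Schedule: | B 0-4 | H 4-16 | F 16-21 | A 21-29 | B 29-34 | E 34-41 | D 41-51 | C 51-60 | G 60-71 |
Completion: A=29  B=34  C=60  D=51  E=41  F=21  G=71  H=16
Waiting times: A=14, B=25, C=46, D=39, E=25, F=8, G=59, H=0
Average waiting = (14+25+46+39+25+8+59+0) / 8 = 216/8 = 27.00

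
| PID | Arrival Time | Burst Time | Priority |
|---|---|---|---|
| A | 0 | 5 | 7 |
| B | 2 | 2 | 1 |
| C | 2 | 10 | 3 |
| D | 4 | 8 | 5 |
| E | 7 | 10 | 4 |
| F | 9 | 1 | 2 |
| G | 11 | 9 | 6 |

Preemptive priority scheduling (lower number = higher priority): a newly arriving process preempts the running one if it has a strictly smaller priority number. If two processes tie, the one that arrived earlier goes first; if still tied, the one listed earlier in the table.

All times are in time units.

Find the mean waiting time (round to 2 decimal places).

13.43

Gantt: | A 0-2 | B 2-4 | C 4-9 | F 9-10 | C 10-15 | E 15-25 | D 25-33 | G 33-42 | A 42-45 |
Completion: A=45  B=4  C=15  D=33  E=25  F=10  G=42
Turnaround (C−A): A=45  B=2  C=13  D=29  E=18  F=1  G=31
Waiting times: A=40, B=0, C=3, D=21, E=8, F=0, G=22
Average waiting = (40+0+3+21+8+0+22) / 7 = 94/7 = 13.43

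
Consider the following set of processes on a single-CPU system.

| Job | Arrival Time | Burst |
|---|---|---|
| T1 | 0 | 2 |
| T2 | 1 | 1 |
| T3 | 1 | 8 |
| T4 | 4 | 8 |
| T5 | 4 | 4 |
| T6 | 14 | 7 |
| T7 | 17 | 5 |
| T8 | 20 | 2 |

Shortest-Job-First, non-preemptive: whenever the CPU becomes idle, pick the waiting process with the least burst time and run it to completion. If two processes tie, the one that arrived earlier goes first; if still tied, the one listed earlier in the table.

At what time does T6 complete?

Schedule: | T1 0-2 | T2 2-3 | T3 3-11 | T5 11-15 | T6 15-22 | T8 22-24 | T7 24-29 | T4 29-37 |
Completion: T1=2  T2=3  T3=11  T4=37  T5=15  T6=22  T7=29  T8=24

22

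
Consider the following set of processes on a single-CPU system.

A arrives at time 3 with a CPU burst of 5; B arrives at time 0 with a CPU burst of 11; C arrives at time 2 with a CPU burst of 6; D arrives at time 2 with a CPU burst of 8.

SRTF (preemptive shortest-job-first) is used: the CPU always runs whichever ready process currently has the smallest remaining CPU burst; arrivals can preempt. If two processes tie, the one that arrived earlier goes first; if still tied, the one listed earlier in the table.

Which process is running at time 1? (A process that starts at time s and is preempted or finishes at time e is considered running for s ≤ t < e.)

B

Schedule: | B 0-2 | C 2-8 | A 8-13 | D 13-21 | B 21-30 |
Completion: A=13  B=30  C=8  D=21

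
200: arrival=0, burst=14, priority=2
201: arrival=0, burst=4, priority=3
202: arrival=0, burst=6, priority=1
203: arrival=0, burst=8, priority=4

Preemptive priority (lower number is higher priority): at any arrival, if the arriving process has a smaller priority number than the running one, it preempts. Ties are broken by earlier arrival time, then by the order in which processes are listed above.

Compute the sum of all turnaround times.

Timeline: | 202 0-6 | 200 6-20 | 201 20-24 | 203 24-32 |
Completion: 200=20  201=24  202=6  203=32
Turnaround = completion − arrival: 200=20, 201=24, 202=6, 203=32
Total turnaround = 20 + 24 + 6 + 32 = 82

82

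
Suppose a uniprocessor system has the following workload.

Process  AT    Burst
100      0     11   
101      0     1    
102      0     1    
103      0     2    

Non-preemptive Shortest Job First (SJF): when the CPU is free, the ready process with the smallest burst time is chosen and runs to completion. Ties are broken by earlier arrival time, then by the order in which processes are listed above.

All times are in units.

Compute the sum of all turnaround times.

Gantt: | 101 0-1 | 102 1-2 | 103 2-4 | 100 4-15 |
Completion: 100=15  101=1  102=2  103=4
Turnaround (C−A): 100=15  101=1  102=2  103=4
Turnaround = completion − arrival: 100=15, 101=1, 102=2, 103=4
Total turnaround = 15 + 1 + 2 + 4 = 22

22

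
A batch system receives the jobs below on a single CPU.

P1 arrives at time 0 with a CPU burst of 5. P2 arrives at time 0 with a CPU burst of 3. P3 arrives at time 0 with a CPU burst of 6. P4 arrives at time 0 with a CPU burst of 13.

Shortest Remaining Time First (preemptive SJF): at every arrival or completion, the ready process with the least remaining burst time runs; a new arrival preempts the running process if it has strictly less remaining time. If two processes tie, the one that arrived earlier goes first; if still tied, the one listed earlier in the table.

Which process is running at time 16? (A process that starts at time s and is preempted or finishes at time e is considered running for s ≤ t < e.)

Timeline: | P2 0-3 | P1 3-8 | P3 8-14 | P4 14-27 |
Completion: P1=8  P2=3  P3=14  P4=27

P4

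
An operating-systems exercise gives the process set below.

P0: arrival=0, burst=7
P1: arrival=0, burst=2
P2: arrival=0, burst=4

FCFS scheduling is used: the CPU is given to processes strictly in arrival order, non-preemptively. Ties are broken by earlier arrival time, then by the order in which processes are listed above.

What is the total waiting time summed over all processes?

Gantt: | P0 0-7 | P1 7-9 | P2 9-13 |
Completion: P0=7  P1=9  P2=13
Turnaround (C−A): P0=7  P1=9  P2=13
Waiting = turnaround − burst: P0=0, P1=7, P2=9
Total waiting = 0 + 7 + 9 = 16

16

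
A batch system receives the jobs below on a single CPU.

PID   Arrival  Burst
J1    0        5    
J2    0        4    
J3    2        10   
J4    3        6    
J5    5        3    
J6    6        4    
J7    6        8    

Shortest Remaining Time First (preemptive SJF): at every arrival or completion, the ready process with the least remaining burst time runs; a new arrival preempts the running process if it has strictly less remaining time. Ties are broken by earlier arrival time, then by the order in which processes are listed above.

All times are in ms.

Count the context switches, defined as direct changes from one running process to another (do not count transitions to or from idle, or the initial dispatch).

Timeline: | J2 0-4 | J1 4-5 | J5 5-8 | J1 8-12 | J6 12-16 | J4 16-22 | J7 22-30 | J3 30-40 |
Completion: J1=12  J2=4  J3=40  J4=22  J5=8  J6=16  J7=30
Turnaround (C−A): J1=12  J2=4  J3=38  J4=19  J5=3  J6=10  J7=24

7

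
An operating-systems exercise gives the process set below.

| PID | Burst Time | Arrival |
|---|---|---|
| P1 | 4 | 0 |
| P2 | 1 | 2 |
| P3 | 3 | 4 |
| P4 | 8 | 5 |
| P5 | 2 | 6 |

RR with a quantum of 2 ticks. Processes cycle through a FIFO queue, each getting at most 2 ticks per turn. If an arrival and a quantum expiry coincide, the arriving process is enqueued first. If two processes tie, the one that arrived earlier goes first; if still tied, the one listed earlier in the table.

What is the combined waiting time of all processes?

14

Schedule: | P1 0-2 | P2 2-3 | P1 3-5 | P3 5-7 | P4 7-9 | P5 9-11 | P3 11-12 | P4 12-18 |
Completion: P1=5  P2=3  P3=12  P4=18  P5=11
Turnaround (C−A): P1=5  P2=1  P3=8  P4=13  P5=5
Waiting = turnaround − burst: P1=1, P2=0, P3=5, P4=5, P5=3
Total waiting = 1 + 0 + 5 + 5 + 3 = 14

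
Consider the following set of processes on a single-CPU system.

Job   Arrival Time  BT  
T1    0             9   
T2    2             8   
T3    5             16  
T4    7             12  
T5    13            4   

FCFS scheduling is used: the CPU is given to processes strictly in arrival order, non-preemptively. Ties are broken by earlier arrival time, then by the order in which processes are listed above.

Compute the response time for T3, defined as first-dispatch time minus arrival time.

12

Gantt: | T1 0-9 | T2 9-17 | T3 17-33 | T4 33-45 | T5 45-49 |
Completion: T1=9  T2=17  T3=33  T4=45  T5=49
Turnaround (C−A): T1=9  T2=15  T3=28  T4=38  T5=36
Response(T3) = first start − arrival = 17 − 5 = 12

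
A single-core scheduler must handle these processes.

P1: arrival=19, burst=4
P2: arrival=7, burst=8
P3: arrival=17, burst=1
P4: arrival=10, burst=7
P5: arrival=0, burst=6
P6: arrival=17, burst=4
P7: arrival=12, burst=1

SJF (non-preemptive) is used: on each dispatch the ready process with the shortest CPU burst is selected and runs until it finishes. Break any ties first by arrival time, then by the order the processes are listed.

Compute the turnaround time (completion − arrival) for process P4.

Schedule: | P5 0-6 | idle 6-7 | P2 7-15 | P7 15-16 | P4 16-23 | P3 23-24 | P6 24-28 | P1 28-32 |
Completion: P1=32  P2=15  P3=24  P4=23  P5=6  P6=28  P7=16
Turnaround(P4) = completion − arrival = 23 − 10 = 13

13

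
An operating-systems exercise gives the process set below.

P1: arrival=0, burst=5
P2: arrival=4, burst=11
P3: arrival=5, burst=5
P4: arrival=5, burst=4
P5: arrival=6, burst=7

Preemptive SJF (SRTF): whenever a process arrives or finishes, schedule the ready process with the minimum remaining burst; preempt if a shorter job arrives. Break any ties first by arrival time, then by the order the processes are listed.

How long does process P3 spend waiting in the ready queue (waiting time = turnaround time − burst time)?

Timeline: | P1 0-5 | P4 5-9 | P3 9-14 | P5 14-21 | P2 21-32 |
Completion: P1=5  P2=32  P3=14  P4=9  P5=21
Turnaround (C−A): P1=5  P2=28  P3=9  P4=4  P5=15
Waiting(P3) = turnaround − burst = 9 − 5 = 4

4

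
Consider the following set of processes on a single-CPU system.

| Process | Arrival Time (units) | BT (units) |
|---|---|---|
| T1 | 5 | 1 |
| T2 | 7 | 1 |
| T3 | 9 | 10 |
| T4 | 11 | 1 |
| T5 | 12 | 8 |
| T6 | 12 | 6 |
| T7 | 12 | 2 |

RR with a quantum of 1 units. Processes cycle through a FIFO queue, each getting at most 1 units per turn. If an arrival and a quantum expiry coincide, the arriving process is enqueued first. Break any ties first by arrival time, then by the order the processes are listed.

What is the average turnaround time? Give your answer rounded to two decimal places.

Timeline: | idle 0-5 | T1 5-6 | idle 6-7 | T2 7-8 | idle 8-9 | T3 9-11 | T4 11-12 | T3 12-13 | T5 13-14 | T6 14-15 | T7 15-16 | T3 16-17 | T5 17-18 | T6 18-19 | T7 19-20 | T3 20-21 | T5 21-22 | T6 22-23 | T3 23-24 | T5 24-25 | T6 25-26 | T3 26-27 | T5 27-28 | T6 28-29 | T3 29-30 | T5 30-31 | T6 31-32 | T3 32-33 | T5 33-34 | T3 34-35 | T5 35-36 |
Completion: T1=6  T2=8  T3=35  T4=12  T5=36  T6=32  T7=20
Turnaround (C−A): T1=1  T2=1  T3=26  T4=1  T5=24  T6=20  T7=8
Turnaround times: T1=1, T2=1, T3=26, T4=1, T5=24, T6=20, T7=8
Average turnaround = (1+1+26+1+24+20+8) / 7 = 81/7 = 11.57

11.57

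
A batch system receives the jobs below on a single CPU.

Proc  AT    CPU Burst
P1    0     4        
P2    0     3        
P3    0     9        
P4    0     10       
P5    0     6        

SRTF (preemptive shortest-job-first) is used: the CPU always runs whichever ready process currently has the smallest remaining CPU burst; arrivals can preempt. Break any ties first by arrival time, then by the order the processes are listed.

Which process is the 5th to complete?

P4

Timeline: | P2 0-3 | P1 3-7 | P5 7-13 | P3 13-22 | P4 22-32 |
Completion: P1=7  P2=3  P3=22  P4=32  P5=13
Turnaround (C−A): P1=7  P2=3  P3=22  P4=32  P5=13
Finish order: P2 → P1 → P5 → P3 → P4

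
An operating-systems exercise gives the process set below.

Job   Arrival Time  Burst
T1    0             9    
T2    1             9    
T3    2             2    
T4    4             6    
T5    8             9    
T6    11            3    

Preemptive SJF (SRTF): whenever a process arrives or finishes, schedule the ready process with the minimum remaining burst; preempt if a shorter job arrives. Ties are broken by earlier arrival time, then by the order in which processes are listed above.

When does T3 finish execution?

Gantt: | T1 0-2 | T3 2-4 | T4 4-10 | T1 10-11 | T6 11-14 | T1 14-20 | T2 20-29 | T5 29-38 |
Completion: T1=20  T2=29  T3=4  T4=10  T5=38  T6=14
Turnaround (C−A): T1=20  T2=28  T3=2  T4=6  T5=30  T6=3

4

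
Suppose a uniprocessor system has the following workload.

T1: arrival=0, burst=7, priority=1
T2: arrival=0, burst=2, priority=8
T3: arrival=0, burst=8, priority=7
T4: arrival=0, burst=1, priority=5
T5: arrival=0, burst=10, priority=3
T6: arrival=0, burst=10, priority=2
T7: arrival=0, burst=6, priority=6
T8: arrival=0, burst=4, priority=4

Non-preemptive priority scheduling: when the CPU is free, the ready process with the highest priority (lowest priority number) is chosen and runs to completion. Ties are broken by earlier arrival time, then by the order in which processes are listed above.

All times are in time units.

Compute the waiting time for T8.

Gantt: | T1 0-7 | T6 7-17 | T5 17-27 | T8 27-31 | T4 31-32 | T7 32-38 | T3 38-46 | T2 46-48 |
Completion: T1=7  T2=48  T3=46  T4=32  T5=27  T6=17  T7=38  T8=31
Turnaround (C−A): T1=7  T2=48  T3=46  T4=32  T5=27  T6=17  T7=38  T8=31
Waiting(T8) = turnaround − burst = 31 − 4 = 27

27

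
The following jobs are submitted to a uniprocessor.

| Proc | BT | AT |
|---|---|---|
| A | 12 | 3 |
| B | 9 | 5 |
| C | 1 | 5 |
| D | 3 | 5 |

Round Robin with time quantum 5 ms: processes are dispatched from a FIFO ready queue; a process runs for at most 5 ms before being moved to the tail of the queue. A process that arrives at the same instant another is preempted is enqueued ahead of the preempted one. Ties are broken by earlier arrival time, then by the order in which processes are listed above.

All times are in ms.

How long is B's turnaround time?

Gantt: | idle 0-3 | A 3-8 | B 8-13 | C 13-14 | D 14-17 | A 17-22 | B 22-26 | A 26-28 |
Completion: A=28  B=26  C=14  D=17
Turnaround(B) = completion − arrival = 26 − 5 = 21

21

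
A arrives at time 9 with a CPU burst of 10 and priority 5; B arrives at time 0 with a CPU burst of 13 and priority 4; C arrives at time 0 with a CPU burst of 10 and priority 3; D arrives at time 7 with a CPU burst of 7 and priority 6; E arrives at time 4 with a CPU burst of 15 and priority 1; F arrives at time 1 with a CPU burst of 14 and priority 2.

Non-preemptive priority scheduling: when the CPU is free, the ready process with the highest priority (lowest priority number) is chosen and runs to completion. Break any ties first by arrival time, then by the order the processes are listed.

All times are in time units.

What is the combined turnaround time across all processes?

236

Gantt: | C 0-10 | E 10-25 | F 25-39 | B 39-52 | A 52-62 | D 62-69 |
Completion: A=62  B=52  C=10  D=69  E=25  F=39
Turnaround (C−A): A=53  B=52  C=10  D=62  E=21  F=38
Turnaround = completion − arrival: A=53, B=52, C=10, D=62, E=21, F=38
Total turnaround = 53 + 52 + 10 + 62 + 21 + 38 = 236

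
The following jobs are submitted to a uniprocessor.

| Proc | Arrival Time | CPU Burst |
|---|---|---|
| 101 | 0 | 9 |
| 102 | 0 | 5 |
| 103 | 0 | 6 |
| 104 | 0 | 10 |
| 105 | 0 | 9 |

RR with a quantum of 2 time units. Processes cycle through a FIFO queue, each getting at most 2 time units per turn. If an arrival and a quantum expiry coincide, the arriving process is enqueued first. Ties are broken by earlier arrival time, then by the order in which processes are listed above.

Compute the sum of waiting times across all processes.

Gantt: | 101 0-2 | 102 2-4 | 103 4-6 | 104 6-8 | 105 8-10 | 101 10-12 | 102 12-14 | 103 14-16 | 104 16-18 | 105 18-20 | 101 20-22 | 102 22-23 | 103 23-25 | 104 25-27 | 105 27-29 | 101 29-31 | 104 31-33 | 105 33-35 | 101 35-36 | 104 36-38 | 105 38-39 |
Completion: 101=36  102=23  103=25  104=38  105=39
Waiting = turnaround − burst: 101=27, 102=18, 103=19, 104=28, 105=30
Total waiting = 27 + 18 + 19 + 28 + 30 = 122

122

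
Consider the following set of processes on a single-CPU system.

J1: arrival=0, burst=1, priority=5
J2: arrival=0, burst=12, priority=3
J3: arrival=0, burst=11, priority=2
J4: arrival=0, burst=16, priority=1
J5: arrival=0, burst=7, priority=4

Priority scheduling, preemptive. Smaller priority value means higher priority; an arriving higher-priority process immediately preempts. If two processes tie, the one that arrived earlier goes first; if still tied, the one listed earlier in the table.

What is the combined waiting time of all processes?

128

Gantt: | J4 0-16 | J3 16-27 | J2 27-39 | J5 39-46 | J1 46-47 |
Completion: J1=47  J2=39  J3=27  J4=16  J5=46
Turnaround (C−A): J1=47  J2=39  J3=27  J4=16  J5=46
Waiting = turnaround − burst: J1=46, J2=27, J3=16, J4=0, J5=39
Total waiting = 46 + 27 + 16 + 0 + 39 = 128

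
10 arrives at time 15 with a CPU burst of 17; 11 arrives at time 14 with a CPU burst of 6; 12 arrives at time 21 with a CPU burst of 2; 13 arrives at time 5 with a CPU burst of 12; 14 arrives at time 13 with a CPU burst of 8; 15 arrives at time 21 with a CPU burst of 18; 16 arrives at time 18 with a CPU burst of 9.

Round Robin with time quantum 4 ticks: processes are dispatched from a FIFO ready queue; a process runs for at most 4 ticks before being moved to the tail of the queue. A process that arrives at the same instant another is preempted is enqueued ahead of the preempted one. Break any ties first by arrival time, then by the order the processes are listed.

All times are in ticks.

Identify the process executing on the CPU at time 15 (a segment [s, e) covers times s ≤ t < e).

Timeline: | idle 0-5 | 13 5-13 | 14 13-17 | 13 17-21 | 11 21-25 | 10 25-29 | 14 29-33 | 16 33-37 | 12 37-39 | 15 39-43 | 11 43-45 | 10 45-49 | 16 49-53 | 15 53-57 | 10 57-61 | 16 61-62 | 15 62-66 | 10 66-70 | 15 70-74 | 10 74-75 | 15 75-77 |
Completion: 10=75  11=45  12=39  13=21  14=33  15=77  16=62

14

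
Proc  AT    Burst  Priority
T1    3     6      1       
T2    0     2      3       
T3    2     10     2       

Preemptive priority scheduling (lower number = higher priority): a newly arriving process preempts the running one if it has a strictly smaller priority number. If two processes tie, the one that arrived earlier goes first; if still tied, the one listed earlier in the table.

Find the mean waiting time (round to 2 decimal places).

Gantt: | T2 0-2 | T3 2-3 | T1 3-9 | T3 9-18 |
Completion: T1=9  T2=2  T3=18
Turnaround (C−A): T1=6  T2=2  T3=16
Waiting times: T1=0, T2=0, T3=6
Average waiting = (0+0+6) / 3 = 6/3 = 2.00

2.00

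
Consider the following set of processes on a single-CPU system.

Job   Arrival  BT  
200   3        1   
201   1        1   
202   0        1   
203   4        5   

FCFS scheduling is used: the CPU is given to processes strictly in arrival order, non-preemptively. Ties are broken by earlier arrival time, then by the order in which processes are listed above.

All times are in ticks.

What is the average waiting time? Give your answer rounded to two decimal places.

Gantt: | 202 0-1 | 201 1-2 | idle 2-3 | 200 3-4 | 203 4-9 |
Completion: 200=4  201=2  202=1  203=9
Waiting times: 200=0, 201=0, 202=0, 203=0
Average waiting = (0+0+0+0) / 4 = 0/4 = 0.00

0.00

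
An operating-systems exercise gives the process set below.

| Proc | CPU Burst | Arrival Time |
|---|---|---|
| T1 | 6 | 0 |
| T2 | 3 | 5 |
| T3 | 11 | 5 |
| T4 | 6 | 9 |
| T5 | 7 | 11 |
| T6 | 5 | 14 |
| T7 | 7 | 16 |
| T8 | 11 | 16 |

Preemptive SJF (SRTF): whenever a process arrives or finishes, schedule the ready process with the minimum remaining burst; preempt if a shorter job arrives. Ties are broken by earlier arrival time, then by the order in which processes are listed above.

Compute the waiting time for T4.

0

Schedule: | T1 0-6 | T2 6-9 | T4 9-15 | T6 15-20 | T5 20-27 | T7 27-34 | T3 34-45 | T8 45-56 |
Completion: T1=6  T2=9  T3=45  T4=15  T5=27  T6=20  T7=34  T8=56
Waiting(T4) = turnaround − burst = 6 − 6 = 0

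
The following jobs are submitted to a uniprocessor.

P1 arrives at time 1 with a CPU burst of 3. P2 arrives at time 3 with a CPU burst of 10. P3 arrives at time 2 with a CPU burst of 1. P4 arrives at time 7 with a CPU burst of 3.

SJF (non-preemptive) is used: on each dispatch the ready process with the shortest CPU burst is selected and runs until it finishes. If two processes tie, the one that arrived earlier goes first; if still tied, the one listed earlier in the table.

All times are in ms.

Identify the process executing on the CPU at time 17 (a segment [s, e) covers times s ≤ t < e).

Schedule: | idle 0-1 | P1 1-4 | P3 4-5 | P2 5-15 | P4 15-18 |
Completion: P1=4  P2=15  P3=5  P4=18

P4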